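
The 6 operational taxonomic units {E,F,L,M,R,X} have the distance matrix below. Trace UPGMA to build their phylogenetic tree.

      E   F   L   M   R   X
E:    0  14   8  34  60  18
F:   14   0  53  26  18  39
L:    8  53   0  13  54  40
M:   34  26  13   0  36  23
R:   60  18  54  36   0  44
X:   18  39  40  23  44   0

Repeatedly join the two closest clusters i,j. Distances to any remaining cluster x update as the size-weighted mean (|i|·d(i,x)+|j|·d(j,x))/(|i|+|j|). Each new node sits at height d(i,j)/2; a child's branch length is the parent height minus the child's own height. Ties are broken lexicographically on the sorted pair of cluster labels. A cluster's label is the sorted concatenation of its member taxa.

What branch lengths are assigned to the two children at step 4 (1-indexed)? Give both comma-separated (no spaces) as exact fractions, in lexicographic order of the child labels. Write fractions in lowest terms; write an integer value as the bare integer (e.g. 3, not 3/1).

1. join E+L (d=8) ⇒ EL; edges |E|=4, |L|=4
  updated: d(EL,F)=67/2, d(EL,M)=47/2, d(EL,R)=57, d(EL,X)=29
2. join F+R (d=18) ⇒ FR; edges |F|=9, |R|=9
  updated: d(EL,FR)=181/4, d(FR,M)=31, d(FR,X)=83/2
3. join M+X (d=23) ⇒ MX; edges |M|=23/2, |X|=23/2
  updated: d(EL,MX)=105/4, d(FR,MX)=145/4
4. join EL+MX (d=105/4) ⇒ ELMX; edges |EL|=73/8, |MX|=13/8
  updated: d(ELMX,FR)=163/4
5. join ELMX+FR (d=163/4) ⇒ EFLMRX; edges |ELMX|=29/4, |FR|=91/8
final tree: (((E:4,L:4):73/8,(M:23/2,X:23/2):13/8):29/4,(F:9,R:9):91/8)
total length: 627/8

73/8,13/8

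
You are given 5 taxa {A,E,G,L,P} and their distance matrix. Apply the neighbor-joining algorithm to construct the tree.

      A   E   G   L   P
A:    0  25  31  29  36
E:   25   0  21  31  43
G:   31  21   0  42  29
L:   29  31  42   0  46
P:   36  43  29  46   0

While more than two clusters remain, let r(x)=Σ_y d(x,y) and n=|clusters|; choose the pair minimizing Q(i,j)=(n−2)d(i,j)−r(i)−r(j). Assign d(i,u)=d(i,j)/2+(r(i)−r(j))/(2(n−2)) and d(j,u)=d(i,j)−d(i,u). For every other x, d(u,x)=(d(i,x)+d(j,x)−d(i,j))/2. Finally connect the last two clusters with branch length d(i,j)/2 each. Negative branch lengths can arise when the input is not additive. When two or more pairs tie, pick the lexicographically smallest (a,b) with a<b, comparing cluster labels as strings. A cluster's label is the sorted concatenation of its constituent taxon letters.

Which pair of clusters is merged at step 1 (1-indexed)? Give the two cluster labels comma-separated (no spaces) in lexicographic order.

G,P

1. join G+P (d=29, Q=-190) ⇒ GP; edges |G|=28/3, |P|=59/3
  updated: d(A,GP)=19, d(E,GP)=35/2, d(GP,L)=59/2
2. join A+L (d=29, Q=-209/2) ⇒ AL; edges |A|=83/8, |L|=149/8
  updated: d(AL,E)=27/2, d(AL,GP)=39/4
3. join AL+E (d=27/2, Q=-163/4) ⇒ AEL; edges |AL|=23/8, |E|=85/8
  updated: d(AEL,GP)=55/8
4. join AEL+GP (d=55/8) ⇒ AEGLP; edges |AEL|=55/16, |GP|=55/16
final tree: (((A:83/8,L:149/8):23/8,E:85/8):55/16,(G:28/3,P:59/3):55/16)
total length: 627/8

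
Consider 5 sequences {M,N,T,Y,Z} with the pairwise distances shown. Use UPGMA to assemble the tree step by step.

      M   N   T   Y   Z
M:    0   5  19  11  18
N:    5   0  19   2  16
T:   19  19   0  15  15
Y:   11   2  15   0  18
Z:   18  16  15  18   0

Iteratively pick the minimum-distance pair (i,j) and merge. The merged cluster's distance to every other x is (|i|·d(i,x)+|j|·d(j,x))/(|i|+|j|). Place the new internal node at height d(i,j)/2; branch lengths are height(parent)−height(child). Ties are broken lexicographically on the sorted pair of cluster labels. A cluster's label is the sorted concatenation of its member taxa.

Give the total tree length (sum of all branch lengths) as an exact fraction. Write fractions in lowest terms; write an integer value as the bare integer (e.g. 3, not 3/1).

30

iteration 1: select N,Y (d=2); attach at lengths (1, 1); label the merged cluster NY
  updated: d(M,NY)=8, d(NY,T)=17, d(NY,Z)=17
iteration 2: select M,NY (d=8); attach at lengths (4, 3); label the merged cluster MNY
  updated: d(MNY,T)=53/3, d(MNY,Z)=52/3
iteration 3: select T,Z (d=15); attach at lengths (15/2, 15/2); label the merged cluster TZ
  updated: d(MNY,TZ)=35/2
iteration 4: select MNY,TZ (d=35/2); attach at lengths (19/4, 5/4); label the merged cluster MNTYZ
final tree: ((M:4,(N:1,Y:1):3):19/4,(T:15/2,Z:15/2):5/4)
total length: 30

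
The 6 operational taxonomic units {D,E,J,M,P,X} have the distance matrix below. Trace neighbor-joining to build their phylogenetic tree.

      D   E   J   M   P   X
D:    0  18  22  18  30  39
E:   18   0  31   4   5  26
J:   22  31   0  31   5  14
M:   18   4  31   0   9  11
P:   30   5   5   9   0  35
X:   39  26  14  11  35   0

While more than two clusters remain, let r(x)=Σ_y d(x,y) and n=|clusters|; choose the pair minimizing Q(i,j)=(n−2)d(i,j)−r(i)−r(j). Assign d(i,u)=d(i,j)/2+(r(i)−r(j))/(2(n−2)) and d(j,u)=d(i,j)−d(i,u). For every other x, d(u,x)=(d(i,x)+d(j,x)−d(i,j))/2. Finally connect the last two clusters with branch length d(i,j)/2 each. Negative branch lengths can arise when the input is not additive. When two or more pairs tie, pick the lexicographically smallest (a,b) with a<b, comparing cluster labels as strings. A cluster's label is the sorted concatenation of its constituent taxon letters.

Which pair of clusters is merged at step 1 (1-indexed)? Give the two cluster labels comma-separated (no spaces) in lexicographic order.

J,X

iteration 1: select J,X (d=14, Q=-172); attach at lengths (17/4, 39/4); label the merged cluster JX
  updated: d(D,JX)=47/2, d(E,JX)=43/2, d(JX,M)=14, d(JX,P)=13
iteration 2: select D,JX (d=47/2, Q=-91); attach at lengths (44/3, 53/6); label the merged cluster DJX
  updated: d(DJX,E)=8, d(DJX,M)=17/4, d(DJX,P)=39/4
iteration 3: select DJX,M (d=17/4, Q=-123/4); attach at lengths (53/16, 15/16); label the merged cluster DJMX
  updated: d(DJMX,E)=31/8, d(DJMX,P)=29/4
iteration 4: select DJMX,E (d=31/8, Q=-129/8); attach at lengths (49/16, 13/16); label the merged cluster DEJMX
  updated: d(DEJMX,P)=67/16
iteration 5: select DEJMX,P (d=67/16); attach at lengths (67/32, 67/32); label the merged cluster DEJMPX
final tree: ((((D:44/3,(J:17/4,X:39/4):53/6):53/16,M:15/16):49/16,E:13/16):67/32,P:67/32)
total length: 797/16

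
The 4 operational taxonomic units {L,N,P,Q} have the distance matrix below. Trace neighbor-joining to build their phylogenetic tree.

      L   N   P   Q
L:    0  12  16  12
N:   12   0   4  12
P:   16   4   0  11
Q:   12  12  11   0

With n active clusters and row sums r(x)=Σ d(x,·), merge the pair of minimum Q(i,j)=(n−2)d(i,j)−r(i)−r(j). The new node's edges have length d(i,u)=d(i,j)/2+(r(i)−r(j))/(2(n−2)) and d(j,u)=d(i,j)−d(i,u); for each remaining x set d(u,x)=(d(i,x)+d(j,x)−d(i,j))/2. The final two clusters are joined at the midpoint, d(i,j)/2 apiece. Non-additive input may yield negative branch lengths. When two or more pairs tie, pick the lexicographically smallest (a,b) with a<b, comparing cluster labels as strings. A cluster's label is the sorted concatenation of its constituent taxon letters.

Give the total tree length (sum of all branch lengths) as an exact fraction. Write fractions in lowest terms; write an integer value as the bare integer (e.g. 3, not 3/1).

83/4

1. join L+Q (d=12, Q=-51) ⇒ LQ; edges |L|=29/4, |Q|=19/4
  updated: d(LQ,N)=6, d(LQ,P)=15/2
2. join LQ+N (d=6, Q=-35/2) ⇒ LNQ; edges |LQ|=19/4, |N|=5/4
  updated: d(LNQ,P)=11/4
3. join LNQ+P (d=11/4) ⇒ LNPQ; edges |LNQ|=11/8, |P|=11/8
final tree: (((L:29/4,Q:19/4):19/4,N:5/4):11/8,P:11/8)
total length: 83/4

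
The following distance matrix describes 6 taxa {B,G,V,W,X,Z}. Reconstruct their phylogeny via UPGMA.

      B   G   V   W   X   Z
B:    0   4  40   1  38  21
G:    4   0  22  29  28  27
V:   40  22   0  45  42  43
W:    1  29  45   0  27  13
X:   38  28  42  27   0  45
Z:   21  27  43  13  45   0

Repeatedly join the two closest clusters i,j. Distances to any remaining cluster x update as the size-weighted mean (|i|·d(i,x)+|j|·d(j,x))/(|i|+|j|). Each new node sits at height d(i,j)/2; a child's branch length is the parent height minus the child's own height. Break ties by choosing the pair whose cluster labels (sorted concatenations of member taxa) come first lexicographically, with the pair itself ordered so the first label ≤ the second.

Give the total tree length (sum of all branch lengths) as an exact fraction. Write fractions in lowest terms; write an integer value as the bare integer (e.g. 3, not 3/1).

iteration 1: select B,W (d=1); attach at lengths (1/2, 1/2); label the merged cluster BW
  updated: d(BW,G)=33/2, d(BW,V)=85/2, d(BW,X)=65/2, d(BW,Z)=17
iteration 2: select BW,G (d=33/2); attach at lengths (31/4, 33/4); label the merged cluster BGW
  updated: d(BGW,V)=107/3, d(BGW,X)=31, d(BGW,Z)=61/3
iteration 3: select BGW,Z (d=61/3); attach at lengths (23/12, 61/6); label the merged cluster BGWZ
  updated: d(BGWZ,V)=75/2, d(BGWZ,X)=69/2
iteration 4: select BGWZ,X (d=69/2); attach at lengths (85/12, 69/4); label the merged cluster BGWXZ
  updated: d(BGWXZ,V)=192/5
iteration 5: select BGWXZ,V (d=192/5); attach at lengths (39/20, 96/5); label the merged cluster BGVWXZ
final tree: (((((B:1/2,W:1/2):31/4,G:33/4):23/12,Z:61/6):85/12,X:69/4):39/20,V:96/5)
total length: 2237/30

2237/30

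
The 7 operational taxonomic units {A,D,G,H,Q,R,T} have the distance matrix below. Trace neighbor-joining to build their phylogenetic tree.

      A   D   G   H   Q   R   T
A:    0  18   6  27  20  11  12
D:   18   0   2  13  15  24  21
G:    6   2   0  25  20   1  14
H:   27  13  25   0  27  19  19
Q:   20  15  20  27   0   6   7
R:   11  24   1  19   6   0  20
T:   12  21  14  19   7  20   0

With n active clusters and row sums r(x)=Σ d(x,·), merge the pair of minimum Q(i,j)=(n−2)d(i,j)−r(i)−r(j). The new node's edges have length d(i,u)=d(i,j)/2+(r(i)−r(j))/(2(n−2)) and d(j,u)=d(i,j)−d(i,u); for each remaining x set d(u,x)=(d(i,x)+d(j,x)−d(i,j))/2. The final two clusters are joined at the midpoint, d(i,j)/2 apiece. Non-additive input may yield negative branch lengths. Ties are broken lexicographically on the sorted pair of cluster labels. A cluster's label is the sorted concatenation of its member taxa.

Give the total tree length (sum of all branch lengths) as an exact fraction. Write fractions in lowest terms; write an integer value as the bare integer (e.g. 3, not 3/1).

171/4

iteration 1: select D,H (d=13, Q=-158); attach at lengths (14/5, 51/5); label the merged cluster DH
  updated: d(A,DH)=16, d(DH,G)=7, d(DH,Q)=29/2, d(DH,R)=15, d(DH,T)=27/2
iteration 2: select Q,T (d=7, Q=-106); attach at lengths (29/8, 27/8); label the merged cluster QT
  updated: d(A,QT)=25/2, d(DH,QT)=21/2, d(G,QT)=27/2, d(QT,R)=19/2
iteration 3: select DH,QT (d=21/2, Q=-63); attach at lengths (17/3, 29/6); label the merged cluster DHQT
  updated: d(A,DHQT)=9, d(DHQT,G)=5, d(DHQT,R)=7
iteration 4: select A,DHQT (d=9, Q=-29); attach at lengths (23/4, 13/4); label the merged cluster ADHQT
  updated: d(ADHQT,G)=1, d(ADHQT,R)=9/2
iteration 5: select ADHQT,G (d=1, Q=-13/2); attach at lengths (9/4, -5/4); label the merged cluster ADGHQT
  updated: d(ADGHQT,R)=9/4
iteration 6: select ADGHQT,R (d=9/4); attach at lengths (9/8, 9/8); label the merged cluster ADGHQRT
final tree: (((A:23/4,((D:14/5,H:51/5):17/3,(Q:29/8,T:27/8):29/6):13/4):9/4,G:-5/4):9/8,R:9/8)
total length: 171/4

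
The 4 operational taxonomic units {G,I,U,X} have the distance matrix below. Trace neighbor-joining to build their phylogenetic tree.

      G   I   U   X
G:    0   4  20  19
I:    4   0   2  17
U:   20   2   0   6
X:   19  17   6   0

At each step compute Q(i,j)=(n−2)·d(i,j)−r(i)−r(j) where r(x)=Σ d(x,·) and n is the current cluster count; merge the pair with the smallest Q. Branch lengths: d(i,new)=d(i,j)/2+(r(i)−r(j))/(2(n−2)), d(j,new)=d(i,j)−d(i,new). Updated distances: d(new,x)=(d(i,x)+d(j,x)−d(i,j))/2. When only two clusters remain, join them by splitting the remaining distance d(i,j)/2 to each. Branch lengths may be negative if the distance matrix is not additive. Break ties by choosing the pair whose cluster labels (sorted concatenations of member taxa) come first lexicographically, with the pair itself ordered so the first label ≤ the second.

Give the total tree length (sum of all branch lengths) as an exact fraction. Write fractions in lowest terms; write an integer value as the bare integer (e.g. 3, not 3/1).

step 1: merge (G,I) at d=4, Q=-58; branch lengths G→7, I→-3; new cluster GI
  updated: d(GI,U)=9, d(GI,X)=16
step 2: merge (GI,U) at d=9, Q=-31; branch lengths GI→19/2, U→-1/2; new cluster GIU
  updated: d(GIU,X)=13/2
step 3: merge (GIU,X) at d=13/2; branch lengths GIU→13/4, X→13/4; new cluster GIUX
final tree: (((G:7,I:-3):19/2,U:-1/2):13/4,X:13/4)
total length: 39/2

39/2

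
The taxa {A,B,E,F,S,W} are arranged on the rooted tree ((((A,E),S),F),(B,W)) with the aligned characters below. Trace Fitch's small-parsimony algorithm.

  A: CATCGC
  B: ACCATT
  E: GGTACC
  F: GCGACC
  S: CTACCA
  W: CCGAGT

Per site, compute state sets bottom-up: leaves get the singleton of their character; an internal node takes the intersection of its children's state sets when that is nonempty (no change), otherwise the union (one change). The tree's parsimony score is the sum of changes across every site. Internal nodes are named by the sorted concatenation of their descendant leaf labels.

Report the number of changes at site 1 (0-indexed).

3

site 0, node AE: A={C} ∪ E={G} → {C,G} (+1)
site 0, node AES: AE={C,G} ∩ S={C} → {C} (+0)
site 0, node AEFS: AES={C} ∪ F={G} → {C,G} (+1)
site 0, node BW: B={A} ∪ W={C} → {A,C} (+1)
site 0, node ABEFSW: AEFS={C,G} ∩ BW={A,C} → {C} (+0)
site 1, node AE: A={A} ∪ E={G} → {A,G} (+1)
site 1, node AES: AE={A,G} ∪ S={T} → {A,G,T} (+1)
site 1, node AEFS: AES={A,G,T} ∪ F={C} → {A,C,G,T} (+1)
site 1, node BW: B={C} ∩ W={C} → {C} (+0)
site 1, node ABEFSW: AEFS={A,C,G,T} ∩ BW={C} → {C} (+0)
site 2, node AE: A={T} ∩ E={T} → {T} (+0)
site 2, node AES: AE={T} ∪ S={A} → {A,T} (+1)
site 2, node AEFS: AES={A,T} ∪ F={G} → {A,G,T} (+1)
site 2, node BW: B={C} ∪ W={G} → {C,G} (+1)
site 2, node ABEFSW: AEFS={A,G,T} ∩ BW={C,G} → {G} (+0)
site 3, node AE: A={C} ∪ E={A} → {A,C} (+1)
site 3, node AES: AE={A,C} ∩ S={C} → {C} (+0)
site 3, node AEFS: AES={C} ∪ F={A} → {A,C} (+1)
site 3, node BW: B={A} ∩ W={A} → {A} (+0)
site 3, node ABEFSW: AEFS={A,C} ∩ BW={A} → {A} (+0)
site 4, node AE: A={G} ∪ E={C} → {C,G} (+1)
site 4, node AES: AE={C,G} ∩ S={C} → {C} (+0)
site 4, node AEFS: AES={C} ∩ F={C} → {C} (+0)
site 4, node BW: B={T} ∪ W={G} → {G,T} (+1)
site 4, node ABEFSW: AEFS={C} ∪ BW={G,T} → {C,G,T} (+1)
site 5, node AE: A={C} ∩ E={C} → {C} (+0)
site 5, node AES: AE={C} ∪ S={A} → {A,C} (+1)
site 5, node AEFS: AES={A,C} ∩ F={C} → {C} (+0)
site 5, node BW: B={T} ∩ W={T} → {T} (+0)
site 5, node ABEFSW: AEFS={C} ∪ BW={T} → {C,T} (+1)
per-site changes: [3, 3, 3, 2, 3, 2]; total = 16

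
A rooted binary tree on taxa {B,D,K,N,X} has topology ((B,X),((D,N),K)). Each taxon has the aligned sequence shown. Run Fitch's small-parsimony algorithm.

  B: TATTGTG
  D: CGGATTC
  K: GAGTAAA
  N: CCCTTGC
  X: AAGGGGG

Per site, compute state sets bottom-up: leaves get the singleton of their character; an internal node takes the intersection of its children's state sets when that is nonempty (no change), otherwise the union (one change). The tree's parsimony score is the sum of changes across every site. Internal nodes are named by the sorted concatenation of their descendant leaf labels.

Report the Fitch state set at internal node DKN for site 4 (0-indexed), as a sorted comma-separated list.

A,T

[col 0] BX: children B:{T}, X:{A} ∪→ {A,T}; cost 1
[col 0] DN: children D:{C}, N:{C} ∩→ {C}; cost 0
[col 0] DKN: children DN:{C}, K:{G} ∪→ {C,G}; cost 1
[col 0] BDKNX: children BX:{A,T}, DKN:{C,G} ∪→ {A,C,G,T}; cost 1
[col 1] BX: children B:{A}, X:{A} ∩→ {A}; cost 0
[col 1] DN: children D:{G}, N:{C} ∪→ {C,G}; cost 1
[col 1] DKN: children DN:{C,G}, K:{A} ∪→ {A,C,G}; cost 1
[col 1] BDKNX: children BX:{A}, DKN:{A,C,G} ∩→ {A}; cost 0
[col 2] BX: children B:{T}, X:{G} ∪→ {G,T}; cost 1
[col 2] DN: children D:{G}, N:{C} ∪→ {C,G}; cost 1
[col 2] DKN: children DN:{C,G}, K:{G} ∩→ {G}; cost 0
[col 2] BDKNX: children BX:{G,T}, DKN:{G} ∩→ {G}; cost 0
[col 3] BX: children B:{T}, X:{G} ∪→ {G,T}; cost 1
[col 3] DN: children D:{A}, N:{T} ∪→ {A,T}; cost 1
[col 3] DKN: children DN:{A,T}, K:{T} ∩→ {T}; cost 0
[col 3] BDKNX: children BX:{G,T}, DKN:{T} ∩→ {T}; cost 0
[col 4] BX: children B:{G}, X:{G} ∩→ {G}; cost 0
[col 4] DN: children D:{T}, N:{T} ∩→ {T}; cost 0
[col 4] DKN: children DN:{T}, K:{A} ∪→ {A,T}; cost 1
[col 4] BDKNX: children BX:{G}, DKN:{A,T} ∪→ {A,G,T}; cost 1
[col 5] BX: children B:{T}, X:{G} ∪→ {G,T}; cost 1
[col 5] DN: children D:{T}, N:{G} ∪→ {G,T}; cost 1
[col 5] DKN: children DN:{G,T}, K:{A} ∪→ {A,G,T}; cost 1
[col 5] BDKNX: children BX:{G,T}, DKN:{A,G,T} ∩→ {G,T}; cost 0
[col 6] BX: children B:{G}, X:{G} ∩→ {G}; cost 0
[col 6] DN: children D:{C}, N:{C} ∩→ {C}; cost 0
[col 6] DKN: children DN:{C}, K:{A} ∪→ {A,C}; cost 1
[col 6] BDKNX: children BX:{G}, DKN:{A,C} ∪→ {A,C,G}; cost 1
per-site changes: [3, 2, 2, 2, 2, 3, 2]; total = 16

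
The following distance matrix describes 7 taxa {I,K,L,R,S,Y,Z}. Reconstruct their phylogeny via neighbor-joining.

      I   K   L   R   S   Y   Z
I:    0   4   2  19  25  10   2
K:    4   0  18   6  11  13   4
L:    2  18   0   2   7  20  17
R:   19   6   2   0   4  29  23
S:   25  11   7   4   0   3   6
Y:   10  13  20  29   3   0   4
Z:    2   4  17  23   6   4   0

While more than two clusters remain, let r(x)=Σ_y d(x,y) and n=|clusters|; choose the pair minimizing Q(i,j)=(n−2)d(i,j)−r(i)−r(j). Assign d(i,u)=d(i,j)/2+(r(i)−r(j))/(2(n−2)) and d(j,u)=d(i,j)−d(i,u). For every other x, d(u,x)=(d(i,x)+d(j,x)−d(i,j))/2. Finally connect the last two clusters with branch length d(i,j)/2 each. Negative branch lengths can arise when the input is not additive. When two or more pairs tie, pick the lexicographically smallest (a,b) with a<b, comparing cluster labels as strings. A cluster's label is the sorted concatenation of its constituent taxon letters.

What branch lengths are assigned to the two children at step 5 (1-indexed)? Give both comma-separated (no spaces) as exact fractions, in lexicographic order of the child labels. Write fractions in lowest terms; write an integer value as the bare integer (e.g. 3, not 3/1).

step 1: merge (L,R) at d=2, Q=-139; branch lengths L→-7/10, R→27/10; new cluster LR
  updated: d(I,LR)=19/2, d(K,LR)=11, d(LR,S)=9/2, d(LR,Y)=47/2, d(LR,Z)=19
step 2: merge (LR,S) at d=9/2, Q=-99; branch lengths LR→9/2, S→0; new cluster LRS
  updated: d(I,LRS)=15, d(K,LRS)=35/4, d(LRS,Y)=11, d(LRS,Z)=41/4
step 3: merge (LRS,Y) at d=11, Q=-50; branch lengths LRS→20/3, Y→13/3; new cluster LRSY
  updated: d(I,LRSY)=7, d(K,LRSY)=43/8, d(LRSY,Z)=13/8
step 4: merge (I,K) at d=4, Q=-147/8; branch lengths I→61/32, K→67/32; new cluster IK
  updated: d(IK,LRSY)=67/16, d(IK,Z)=1
step 5: merge (IK,LRSY) at d=67/16, Q=-109/16; branch lengths IK→57/32, LRSY→77/32; new cluster IKLRSY
  updated: d(IKLRSY,Z)=-25/32
step 6: merge (IKLRSY,Z) at d=-25/32; branch lengths IKLRSY→-25/64, Z→-25/64; new cluster IKLRSYZ
final tree: (((I:61/32,K:67/32):57/32,(((L:-7/10,R:27/10):9/2,S:0):20/3,Y:13/3):77/32):-25/64,Z:-25/64)
total length: 797/32

57/32,77/32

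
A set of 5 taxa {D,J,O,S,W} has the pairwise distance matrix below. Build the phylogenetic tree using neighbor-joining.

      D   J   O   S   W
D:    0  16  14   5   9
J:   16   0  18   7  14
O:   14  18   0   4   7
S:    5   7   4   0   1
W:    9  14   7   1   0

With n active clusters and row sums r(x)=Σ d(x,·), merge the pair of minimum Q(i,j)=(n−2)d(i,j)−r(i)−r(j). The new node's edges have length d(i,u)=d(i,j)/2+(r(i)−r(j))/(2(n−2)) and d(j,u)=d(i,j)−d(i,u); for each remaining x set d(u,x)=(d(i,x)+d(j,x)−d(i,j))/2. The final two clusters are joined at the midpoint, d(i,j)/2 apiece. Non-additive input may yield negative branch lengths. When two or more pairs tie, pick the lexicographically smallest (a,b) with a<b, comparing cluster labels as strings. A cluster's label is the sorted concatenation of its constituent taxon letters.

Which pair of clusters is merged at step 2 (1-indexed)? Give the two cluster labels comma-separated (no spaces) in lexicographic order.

1. join O+W (d=7, Q=-53) ⇒ OW; edges |O|=11/2, |W|=3/2
  updated: d(D,OW)=8, d(J,OW)=25/2, d(OW,S)=-1
2. join D+J (d=16, Q=-65/2) ⇒ DJ; edges |D|=51/8, |J|=77/8
  updated: d(DJ,OW)=9/4, d(DJ,S)=-2
3. join DJ+OW (d=9/4, Q=3/4) ⇒ DJOW; edges |DJ|=5/8, |OW|=13/8
  updated: d(DJOW,S)=-21/8
4. join DJOW+S (d=-21/8) ⇒ DJOSW; edges |DJOW|=-21/16, |S|=-21/16
final tree: (((D:51/8,J:77/8):5/8,(O:11/2,W:3/2):13/8):-21/16,S:-21/16)
total length: 181/8

D,J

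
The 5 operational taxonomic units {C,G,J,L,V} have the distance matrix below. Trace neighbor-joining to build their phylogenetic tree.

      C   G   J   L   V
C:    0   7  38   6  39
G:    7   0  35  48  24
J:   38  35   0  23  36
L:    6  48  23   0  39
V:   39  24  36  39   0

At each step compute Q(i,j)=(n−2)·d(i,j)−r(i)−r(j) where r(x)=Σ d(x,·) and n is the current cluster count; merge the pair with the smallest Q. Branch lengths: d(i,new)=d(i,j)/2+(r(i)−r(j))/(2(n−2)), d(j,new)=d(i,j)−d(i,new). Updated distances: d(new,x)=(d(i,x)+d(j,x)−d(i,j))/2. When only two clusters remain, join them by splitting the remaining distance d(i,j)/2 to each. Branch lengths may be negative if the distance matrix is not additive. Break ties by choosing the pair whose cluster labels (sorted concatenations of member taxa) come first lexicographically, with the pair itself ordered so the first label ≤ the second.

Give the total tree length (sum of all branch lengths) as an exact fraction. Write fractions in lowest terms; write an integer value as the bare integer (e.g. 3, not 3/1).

517/8

iteration 1: select C,L (d=6, Q=-188); attach at lengths (-4/3, 22/3); label the merged cluster CL
  updated: d(CL,G)=49/2, d(CL,J)=55/2, d(CL,V)=36
iteration 2: select CL,J (d=55/2, Q=-263/2); attach at lengths (89/8, 131/8); label the merged cluster CJL
  updated: d(CJL,G)=16, d(CJL,V)=89/4
iteration 3: select CJL,G (d=16, Q=-249/4); attach at lengths (57/8, 71/8); label the merged cluster CGJL
  updated: d(CGJL,V)=121/8
iteration 4: select CGJL,V (d=121/8); attach at lengths (121/16, 121/16); label the merged cluster CGJLV
final tree: ((((C:-4/3,L:22/3):89/8,J:131/8):57/8,G:71/8):121/16,V:121/16)
total length: 517/8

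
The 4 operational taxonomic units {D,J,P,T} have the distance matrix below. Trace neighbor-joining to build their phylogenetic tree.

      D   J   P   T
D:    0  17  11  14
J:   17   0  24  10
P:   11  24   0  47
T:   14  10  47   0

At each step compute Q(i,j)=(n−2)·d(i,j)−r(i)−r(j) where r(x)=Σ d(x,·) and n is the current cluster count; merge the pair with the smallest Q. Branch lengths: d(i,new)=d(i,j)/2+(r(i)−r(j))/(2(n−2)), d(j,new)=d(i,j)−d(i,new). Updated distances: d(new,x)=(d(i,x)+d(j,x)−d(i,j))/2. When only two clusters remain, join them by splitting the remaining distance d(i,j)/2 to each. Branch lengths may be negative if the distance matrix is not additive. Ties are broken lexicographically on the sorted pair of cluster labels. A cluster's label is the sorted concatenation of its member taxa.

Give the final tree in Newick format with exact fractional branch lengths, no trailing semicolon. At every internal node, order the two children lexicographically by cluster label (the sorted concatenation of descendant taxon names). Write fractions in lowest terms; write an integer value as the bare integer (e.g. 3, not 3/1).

iteration 1: select D,P (d=11, Q=-102); attach at lengths (-9/2, 31/2); label the merged cluster DP
  updated: d(DP,J)=15, d(DP,T)=25
iteration 2: select DP,J (d=15, Q=-50); attach at lengths (15, 0); label the merged cluster DJP
  updated: d(DJP,T)=10
iteration 3: select DJP,T (d=10); attach at lengths (5, 5); label the merged cluster DJPT
final tree: (((D:-9/2,P:31/2):15,J:0):5,T:5)
total length: 36

(((D:-9/2,P:31/2):15,J:0):5,T:5)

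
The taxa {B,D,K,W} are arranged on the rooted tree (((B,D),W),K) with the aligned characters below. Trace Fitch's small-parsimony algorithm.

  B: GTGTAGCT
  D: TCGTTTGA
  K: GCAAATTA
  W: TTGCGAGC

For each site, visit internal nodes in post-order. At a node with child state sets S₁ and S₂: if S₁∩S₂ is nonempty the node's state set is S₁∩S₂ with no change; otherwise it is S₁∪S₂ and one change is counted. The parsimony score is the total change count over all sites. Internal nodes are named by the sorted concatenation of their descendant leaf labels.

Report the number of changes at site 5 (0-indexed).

2

BD@0: {G} ∪ {T} = {G,T} (union, +1)
BDW@0: {G,T} ∩ {T} = {T} (intersection, +0)
BDKW@0: {T} ∪ {G} = {G,T} (union, +1)
BD@1: {T} ∪ {C} = {C,T} (union, +1)
BDW@1: {C,T} ∩ {T} = {T} (intersection, +0)
BDKW@1: {T} ∪ {C} = {C,T} (union, +1)
BD@2: {G} ∩ {G} = {G} (intersection, +0)
BDW@2: {G} ∩ {G} = {G} (intersection, +0)
BDKW@2: {G} ∪ {A} = {A,G} (union, +1)
BD@3: {T} ∩ {T} = {T} (intersection, +0)
BDW@3: {T} ∪ {C} = {C,T} (union, +1)
BDKW@3: {C,T} ∪ {A} = {A,C,T} (union, +1)
BD@4: {A} ∪ {T} = {A,T} (union, +1)
BDW@4: {A,T} ∪ {G} = {A,G,T} (union, +1)
BDKW@4: {A,G,T} ∩ {A} = {A} (intersection, +0)
BD@5: {G} ∪ {T} = {G,T} (union, +1)
BDW@5: {G,T} ∪ {A} = {A,G,T} (union, +1)
BDKW@5: {A,G,T} ∩ {T} = {T} (intersection, +0)
BD@6: {C} ∪ {G} = {C,G} (union, +1)
BDW@6: {C,G} ∩ {G} = {G} (intersection, +0)
BDKW@6: {G} ∪ {T} = {G,T} (union, +1)
BD@7: {T} ∪ {A} = {A,T} (union, +1)
BDW@7: {A,T} ∪ {C} = {A,C,T} (union, +1)
BDKW@7: {A,C,T} ∩ {A} = {A} (intersection, +0)
per-site changes: [2, 2, 1, 2, 2, 2, 2, 2]; total = 15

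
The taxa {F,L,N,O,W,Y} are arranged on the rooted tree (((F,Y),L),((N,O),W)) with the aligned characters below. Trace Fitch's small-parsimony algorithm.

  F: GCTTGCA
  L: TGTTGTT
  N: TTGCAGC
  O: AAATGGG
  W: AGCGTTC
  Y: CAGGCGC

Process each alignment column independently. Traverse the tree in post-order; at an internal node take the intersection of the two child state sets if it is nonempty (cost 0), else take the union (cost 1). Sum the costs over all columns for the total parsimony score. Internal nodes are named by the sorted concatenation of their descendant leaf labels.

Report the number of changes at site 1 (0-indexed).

[col 0] FY: children F:{G}, Y:{C} ∪→ {C,G}; cost 1
[col 0] FLY: children FY:{C,G}, L:{T} ∪→ {C,G,T}; cost 1
[col 0] NO: children N:{T}, O:{A} ∪→ {A,T}; cost 1
[col 0] NOW: children NO:{A,T}, W:{A} ∩→ {A}; cost 0
[col 0] FLNOWY: children FLY:{C,G,T}, NOW:{A} ∪→ {A,C,G,T}; cost 1
[col 1] FY: children F:{C}, Y:{A} ∪→ {A,C}; cost 1
[col 1] FLY: children FY:{A,C}, L:{G} ∪→ {A,C,G}; cost 1
[col 1] NO: children N:{T}, O:{A} ∪→ {A,T}; cost 1
[col 1] NOW: children NO:{A,T}, W:{G} ∪→ {A,G,T}; cost 1
[col 1] FLNOWY: children FLY:{A,C,G}, NOW:{A,G,T} ∩→ {A,G}; cost 0
[col 2] FY: children F:{T}, Y:{G} ∪→ {G,T}; cost 1
[col 2] FLY: children FY:{G,T}, L:{T} ∩→ {T}; cost 0
[col 2] NO: children N:{G}, O:{A} ∪→ {A,G}; cost 1
[col 2] NOW: children NO:{A,G}, W:{C} ∪→ {A,C,G}; cost 1
[col 2] FLNOWY: children FLY:{T}, NOW:{A,C,G} ∪→ {A,C,G,T}; cost 1
[col 3] FY: children F:{T}, Y:{G} ∪→ {G,T}; cost 1
[col 3] FLY: children FY:{G,T}, L:{T} ∩→ {T}; cost 0
[col 3] NO: children N:{C}, O:{T} ∪→ {C,T}; cost 1
[col 3] NOW: children NO:{C,T}, W:{G} ∪→ {C,G,T}; cost 1
[col 3] FLNOWY: children FLY:{T}, NOW:{C,G,T} ∩→ {T}; cost 0
[col 4] FY: children F:{G}, Y:{C} ∪→ {C,G}; cost 1
[col 4] FLY: children FY:{C,G}, L:{G} ∩→ {G}; cost 0
[col 4] NO: children N:{A}, O:{G} ∪→ {A,G}; cost 1
[col 4] NOW: children NO:{A,G}, W:{T} ∪→ {A,G,T}; cost 1
[col 4] FLNOWY: children FLY:{G}, NOW:{A,G,T} ∩→ {G}; cost 0
[col 5] FY: children F:{C}, Y:{G} ∪→ {C,G}; cost 1
[col 5] FLY: children FY:{C,G}, L:{T} ∪→ {C,G,T}; cost 1
[col 5] NO: children N:{G}, O:{G} ∩→ {G}; cost 0
[col 5] NOW: children NO:{G}, W:{T} ∪→ {G,T}; cost 1
[col 5] FLNOWY: children FLY:{C,G,T}, NOW:{G,T} ∩→ {G,T}; cost 0
[col 6] FY: children F:{A}, Y:{C} ∪→ {A,C}; cost 1
[col 6] FLY: children FY:{A,C}, L:{T} ∪→ {A,C,T}; cost 1
[col 6] NO: children N:{C}, O:{G} ∪→ {C,G}; cost 1
[col 6] NOW: children NO:{C,G}, W:{C} ∩→ {C}; cost 0
[col 6] FLNOWY: children FLY:{A,C,T}, NOW:{C} ∩→ {C}; cost 0
per-site changes: [4, 4, 4, 3, 3, 3, 3]; total = 24

4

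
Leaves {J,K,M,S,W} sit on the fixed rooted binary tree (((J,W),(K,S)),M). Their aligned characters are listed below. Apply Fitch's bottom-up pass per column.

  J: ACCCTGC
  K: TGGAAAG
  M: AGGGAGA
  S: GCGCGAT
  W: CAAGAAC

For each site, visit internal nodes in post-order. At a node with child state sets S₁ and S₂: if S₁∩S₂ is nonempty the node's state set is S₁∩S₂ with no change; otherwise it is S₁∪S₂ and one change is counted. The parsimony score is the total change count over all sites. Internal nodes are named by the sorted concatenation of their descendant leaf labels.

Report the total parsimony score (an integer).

[col 0] JW: children J:{A}, W:{C} ∪→ {A,C}; cost 1
[col 0] KS: children K:{T}, S:{G} ∪→ {G,T}; cost 1
[col 0] JKSW: children JW:{A,C}, KS:{G,T} ∪→ {A,C,G,T}; cost 1
[col 0] JKMSW: children JKSW:{A,C,G,T}, M:{A} ∩→ {A}; cost 0
[col 1] JW: children J:{C}, W:{A} ∪→ {A,C}; cost 1
[col 1] KS: children K:{G}, S:{C} ∪→ {C,G}; cost 1
[col 1] JKSW: children JW:{A,C}, KS:{C,G} ∩→ {C}; cost 0
[col 1] JKMSW: children JKSW:{C}, M:{G} ∪→ {C,G}; cost 1
[col 2] JW: children J:{C}, W:{A} ∪→ {A,C}; cost 1
[col 2] KS: children K:{G}, S:{G} ∩→ {G}; cost 0
[col 2] JKSW: children JW:{A,C}, KS:{G} ∪→ {A,C,G}; cost 1
[col 2] JKMSW: children JKSW:{A,C,G}, M:{G} ∩→ {G}; cost 0
[col 3] JW: children J:{C}, W:{G} ∪→ {C,G}; cost 1
[col 3] KS: children K:{A}, S:{C} ∪→ {A,C}; cost 1
[col 3] JKSW: children JW:{C,G}, KS:{A,C} ∩→ {C}; cost 0
[col 3] JKMSW: children JKSW:{C}, M:{G} ∪→ {C,G}; cost 1
[col 4] JW: children J:{T}, W:{A} ∪→ {A,T}; cost 1
[col 4] KS: children K:{A}, S:{G} ∪→ {A,G}; cost 1
[col 4] JKSW: children JW:{A,T}, KS:{A,G} ∩→ {A}; cost 0
[col 4] JKMSW: children JKSW:{A}, M:{A} ∩→ {A}; cost 0
[col 5] JW: children J:{G}, W:{A} ∪→ {A,G}; cost 1
[col 5] KS: children K:{A}, S:{A} ∩→ {A}; cost 0
[col 5] JKSW: children JW:{A,G}, KS:{A} ∩→ {A}; cost 0
[col 5] JKMSW: children JKSW:{A}, M:{G} ∪→ {A,G}; cost 1
[col 6] JW: children J:{C}, W:{C} ∩→ {C}; cost 0
[col 6] KS: children K:{G}, S:{T} ∪→ {G,T}; cost 1
[col 6] JKSW: children JW:{C}, KS:{G,T} ∪→ {C,G,T}; cost 1
[col 6] JKMSW: children JKSW:{C,G,T}, M:{A} ∪→ {A,C,G,T}; cost 1
per-site changes: [3, 3, 2, 3, 2, 2, 3]; total = 18

18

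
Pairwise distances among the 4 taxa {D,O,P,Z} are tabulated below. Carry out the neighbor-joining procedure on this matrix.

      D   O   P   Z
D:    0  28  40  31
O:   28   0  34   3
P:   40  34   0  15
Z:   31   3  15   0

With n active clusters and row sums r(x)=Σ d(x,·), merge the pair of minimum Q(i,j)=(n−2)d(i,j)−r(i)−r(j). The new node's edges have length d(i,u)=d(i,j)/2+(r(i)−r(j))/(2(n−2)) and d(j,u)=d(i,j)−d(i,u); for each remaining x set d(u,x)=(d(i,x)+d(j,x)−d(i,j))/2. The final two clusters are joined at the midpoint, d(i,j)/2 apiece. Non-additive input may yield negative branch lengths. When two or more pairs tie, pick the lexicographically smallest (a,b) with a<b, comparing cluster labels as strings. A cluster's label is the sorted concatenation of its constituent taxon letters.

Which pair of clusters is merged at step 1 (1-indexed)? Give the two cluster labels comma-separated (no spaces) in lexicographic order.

1. join D+O (d=28, Q=-108) ⇒ DO; edges |D|=45/2, |O|=11/2
  updated: d(DO,P)=23, d(DO,Z)=3
2. join DO+P (d=23, Q=-41) ⇒ DOP; edges |DO|=11/2, |P|=35/2
  updated: d(DOP,Z)=-5/2
3. join DOP+Z (d=-5/2) ⇒ DOPZ; edges |DOP|=-5/4, |Z|=-5/4
final tree: (((D:45/2,O:11/2):11/2,P:35/2):-5/4,Z:-5/4)
total length: 97/2

D,O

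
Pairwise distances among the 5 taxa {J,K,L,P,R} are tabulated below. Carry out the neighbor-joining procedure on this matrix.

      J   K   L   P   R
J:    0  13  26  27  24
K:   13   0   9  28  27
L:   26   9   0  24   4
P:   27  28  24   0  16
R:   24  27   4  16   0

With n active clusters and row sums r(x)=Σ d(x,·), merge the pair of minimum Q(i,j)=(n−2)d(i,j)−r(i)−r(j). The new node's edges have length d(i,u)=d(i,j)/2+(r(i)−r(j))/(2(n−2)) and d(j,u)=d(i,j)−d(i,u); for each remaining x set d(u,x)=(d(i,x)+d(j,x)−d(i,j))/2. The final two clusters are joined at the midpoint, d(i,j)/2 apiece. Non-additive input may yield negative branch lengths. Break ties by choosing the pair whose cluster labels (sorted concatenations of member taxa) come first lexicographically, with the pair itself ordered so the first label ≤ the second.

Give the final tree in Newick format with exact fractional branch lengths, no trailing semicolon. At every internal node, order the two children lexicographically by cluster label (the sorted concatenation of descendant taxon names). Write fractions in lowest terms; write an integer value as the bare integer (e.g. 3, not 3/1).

((((J:26/3,K:13/3):8,P:13):5,L:2):1,R:1)

iteration 1: select J,K (d=13, Q=-128); attach at lengths (26/3, 13/3); label the merged cluster JK
  updated: d(JK,L)=11, d(JK,P)=21, d(JK,R)=19
iteration 2: select JK,P (d=21, Q=-70); attach at lengths (8, 13); label the merged cluster JKP
  updated: d(JKP,L)=7, d(JKP,R)=7
iteration 3: select JKP,L (d=7, Q=-18); attach at lengths (5, 2); label the merged cluster JKLP
  updated: d(JKLP,R)=2
iteration 4: select JKLP,R (d=2); attach at lengths (1, 1); label the merged cluster JKLPR
final tree: ((((J:26/3,K:13/3):8,P:13):5,L:2):1,R:1)
total length: 43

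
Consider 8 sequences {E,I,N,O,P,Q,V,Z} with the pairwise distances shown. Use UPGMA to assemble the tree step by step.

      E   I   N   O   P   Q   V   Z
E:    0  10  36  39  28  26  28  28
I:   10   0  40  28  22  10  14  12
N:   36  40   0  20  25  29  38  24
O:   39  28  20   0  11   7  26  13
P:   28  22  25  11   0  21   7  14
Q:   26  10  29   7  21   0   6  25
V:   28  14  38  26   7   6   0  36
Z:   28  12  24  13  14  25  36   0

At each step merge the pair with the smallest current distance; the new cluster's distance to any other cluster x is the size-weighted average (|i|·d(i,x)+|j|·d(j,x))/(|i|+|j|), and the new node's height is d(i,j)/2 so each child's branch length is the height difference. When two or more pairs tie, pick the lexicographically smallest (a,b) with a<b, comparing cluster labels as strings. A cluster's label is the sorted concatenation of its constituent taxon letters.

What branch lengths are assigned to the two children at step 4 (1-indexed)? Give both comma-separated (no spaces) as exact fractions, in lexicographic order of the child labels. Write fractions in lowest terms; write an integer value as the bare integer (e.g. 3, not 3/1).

1. join Q+V (d=6) ⇒ QV; edges |Q|=3, |V|=3
  updated: d(E,QV)=27, d(I,QV)=12, d(N,QV)=67/2, d(O,QV)=33/2, d(P,QV)=14, d(QV,Z)=61/2
2. join E+I (d=10) ⇒ EI; edges |E|=5, |I|=5
  updated: d(EI,N)=38, d(EI,O)=67/2, d(EI,P)=25, d(EI,QV)=39/2, d(EI,Z)=20
3. join O+P (d=11) ⇒ OP; edges |O|=11/2, |P|=11/2
  updated: d(EI,OP)=117/4, d(N,OP)=45/2, d(OP,QV)=61/4, d(OP,Z)=27/2
4. join OP+Z (d=27/2) ⇒ OPZ; edges |OP|=5/4, |Z|=27/4
  updated: d(EI,OPZ)=157/6, d(N,OPZ)=23, d(OPZ,QV)=61/3
5. join EI+QV (d=39/2) ⇒ EIQV; edges |EI|=19/4, |QV|=27/4
  updated: d(EIQV,N)=143/4, d(EIQV,OPZ)=93/4
6. join N+OPZ (d=23) ⇒ NOPZ; edges |N|=23/2, |OPZ|=19/4
  updated: d(EIQV,NOPZ)=211/8
7. join EIQV+NOPZ (d=211/8) ⇒ EINOPQVZ; edges |EIQV|=55/16, |NOPZ|=27/16
final tree: (((E:5,I:5):19/4,(Q:3,V:3):27/4):55/16,(N:23/2,((O:11/2,P:11/2):5/4,Z:27/4):19/4):27/16)
total length: 543/8

5/4,27/4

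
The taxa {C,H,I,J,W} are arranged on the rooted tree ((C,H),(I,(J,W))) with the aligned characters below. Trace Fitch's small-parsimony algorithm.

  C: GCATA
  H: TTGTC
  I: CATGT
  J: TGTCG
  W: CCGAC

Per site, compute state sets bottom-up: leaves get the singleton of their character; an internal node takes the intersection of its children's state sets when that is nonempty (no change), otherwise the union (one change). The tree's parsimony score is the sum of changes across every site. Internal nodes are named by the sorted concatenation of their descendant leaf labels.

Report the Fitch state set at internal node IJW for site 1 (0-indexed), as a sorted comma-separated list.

A,C,G

site 0, node CH: C={G} ∪ H={T} → {G,T} (+1)
site 0, node JW: J={T} ∪ W={C} → {C,T} (+1)
site 0, node IJW: I={C} ∩ JW={C,T} → {C} (+0)
site 0, node CHIJW: CH={G,T} ∪ IJW={C} → {C,G,T} (+1)
site 1, node CH: C={C} ∪ H={T} → {C,T} (+1)
site 1, node JW: J={G} ∪ W={C} → {C,G} (+1)
site 1, node IJW: I={A} ∪ JW={C,G} → {A,C,G} (+1)
site 1, node CHIJW: CH={C,T} ∩ IJW={A,C,G} → {C} (+0)
site 2, node CH: C={A} ∪ H={G} → {A,G} (+1)
site 2, node JW: J={T} ∪ W={G} → {G,T} (+1)
site 2, node IJW: I={T} ∩ JW={G,T} → {T} (+0)
site 2, node CHIJW: CH={A,G} ∪ IJW={T} → {A,G,T} (+1)
site 3, node CH: C={T} ∩ H={T} → {T} (+0)
site 3, node JW: J={C} ∪ W={A} → {A,C} (+1)
site 3, node IJW: I={G} ∪ JW={A,C} → {A,C,G} (+1)
site 3, node CHIJW: CH={T} ∪ IJW={A,C,G} → {A,C,G,T} (+1)
site 4, node CH: C={A} ∪ H={C} → {A,C} (+1)
site 4, node JW: J={G} ∪ W={C} → {C,G} (+1)
site 4, node IJW: I={T} ∪ JW={C,G} → {C,G,T} (+1)
site 4, node CHIJW: CH={A,C} ∩ IJW={C,G,T} → {C} (+0)
per-site changes: [3, 3, 3, 3, 3]; total = 15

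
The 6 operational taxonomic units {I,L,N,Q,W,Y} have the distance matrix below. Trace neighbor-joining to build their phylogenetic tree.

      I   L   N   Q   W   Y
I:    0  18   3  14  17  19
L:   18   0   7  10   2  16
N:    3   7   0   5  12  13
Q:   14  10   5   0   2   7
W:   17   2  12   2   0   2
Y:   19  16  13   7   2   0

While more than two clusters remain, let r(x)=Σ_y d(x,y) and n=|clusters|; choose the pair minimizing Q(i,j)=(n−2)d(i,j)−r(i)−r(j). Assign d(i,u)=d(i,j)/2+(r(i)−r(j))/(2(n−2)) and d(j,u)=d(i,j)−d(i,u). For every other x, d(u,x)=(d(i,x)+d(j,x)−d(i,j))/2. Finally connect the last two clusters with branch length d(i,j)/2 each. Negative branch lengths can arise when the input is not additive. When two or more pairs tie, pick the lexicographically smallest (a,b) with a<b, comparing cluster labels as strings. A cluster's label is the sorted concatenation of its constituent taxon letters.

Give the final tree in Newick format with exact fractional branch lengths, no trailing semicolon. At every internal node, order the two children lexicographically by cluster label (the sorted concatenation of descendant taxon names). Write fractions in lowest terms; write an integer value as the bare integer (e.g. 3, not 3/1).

(((((I:43/8,N:-19/8):27/4,L:17/4):39/16,Q:17/16):39/16,W:-35/16):67/32,Y:67/32)

1. join I+N (d=3, Q=-99) ⇒ IN; edges |I|=43/8, |N|=-19/8
  updated: d(IN,L)=11, d(IN,Q)=8, d(IN,W)=13, d(IN,Y)=29/2
2. join IN+L (d=11, Q=-105/2) ⇒ ILN; edges |IN|=27/4, |L|=17/4
  updated: d(ILN,Q)=7/2, d(ILN,W)=2, d(ILN,Y)=39/4
3. join ILN+Q (d=7/2, Q=-83/4) ⇒ ILNQ; edges |ILN|=39/16, |Q|=17/16
  updated: d(ILNQ,W)=1/4, d(ILNQ,Y)=53/8
4. join ILNQ+W (d=1/4, Q=-71/8) ⇒ ILNQW; edges |ILNQ|=39/16, |W|=-35/16
  updated: d(ILNQW,Y)=67/16
5. join ILNQW+Y (d=67/16) ⇒ ILNQWY; edges |ILNQW|=67/32, |Y|=67/32
final tree: (((((I:43/8,N:-19/8):27/4,L:17/4):39/16,Q:17/16):39/16,W:-35/16):67/32,Y:67/32)
total length: 351/16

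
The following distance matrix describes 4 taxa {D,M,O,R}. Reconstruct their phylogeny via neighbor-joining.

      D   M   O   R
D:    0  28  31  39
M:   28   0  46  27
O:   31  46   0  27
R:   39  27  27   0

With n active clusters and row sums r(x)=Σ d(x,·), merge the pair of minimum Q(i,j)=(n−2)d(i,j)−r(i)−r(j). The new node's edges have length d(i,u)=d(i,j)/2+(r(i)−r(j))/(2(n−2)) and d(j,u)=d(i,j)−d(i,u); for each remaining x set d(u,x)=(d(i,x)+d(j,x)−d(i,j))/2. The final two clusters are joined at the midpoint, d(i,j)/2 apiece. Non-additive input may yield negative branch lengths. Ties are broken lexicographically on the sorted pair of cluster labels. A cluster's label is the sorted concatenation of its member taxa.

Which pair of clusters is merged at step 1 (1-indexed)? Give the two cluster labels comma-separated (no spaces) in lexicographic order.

1. join D+M (d=28, Q=-143) ⇒ DM; edges |D|=53/4, |M|=59/4
  updated: d(DM,O)=49/2, d(DM,R)=19
2. join DM+O (d=49/2, Q=-141/2) ⇒ DMO; edges |DM|=33/4, |O|=65/4
  updated: d(DMO,R)=43/4
3. join DMO+R (d=43/4) ⇒ DMOR; edges |DMO|=43/8, |R|=43/8
final tree: (((D:53/4,M:59/4):33/4,O:65/4):43/8,R:43/8)
total length: 253/4

D,M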